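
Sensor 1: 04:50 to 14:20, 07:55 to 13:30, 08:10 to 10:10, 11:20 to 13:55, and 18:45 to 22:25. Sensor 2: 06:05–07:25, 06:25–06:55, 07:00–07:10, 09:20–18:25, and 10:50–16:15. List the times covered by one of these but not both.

A, merged: 04:50-14:20, 18:45-22:25.
B, merged: 06:05-07:25, 09:20-18:25.
Only in the first: 04:50-06:05, 07:25-09:20, 18:45-22:25.
Only in the second: 14:20-18:25.
Together these are the periods covered by exactly one.

04:50-06:05, 07:25-09:20, 14:20-18:25, 18:45-22:25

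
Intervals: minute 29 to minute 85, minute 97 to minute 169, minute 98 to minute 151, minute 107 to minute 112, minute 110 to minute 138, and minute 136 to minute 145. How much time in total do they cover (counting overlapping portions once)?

128 minutes

Merged: minute 29 to minute 85, minute 97 to minute 169.
Lengths: 56 minutes + 72 minutes = 128 minutes.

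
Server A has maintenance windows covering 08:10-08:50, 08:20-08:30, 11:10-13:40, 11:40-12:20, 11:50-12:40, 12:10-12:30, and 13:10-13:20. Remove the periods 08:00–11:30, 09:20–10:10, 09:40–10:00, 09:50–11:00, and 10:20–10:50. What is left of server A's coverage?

A, merged: 08:10–08:50, 11:10–13:40.
B, merged: 08:00–11:30.
08:10–08:50: fully covered by B → removed.
11:10–13:40 minus B → 11:30–13:40.

11:30–13:40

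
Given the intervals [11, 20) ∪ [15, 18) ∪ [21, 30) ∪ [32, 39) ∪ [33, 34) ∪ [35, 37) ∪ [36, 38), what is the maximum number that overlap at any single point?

3

Sweep endpoints in order; track running count of active intervals.
Peak of 3 reached at 36.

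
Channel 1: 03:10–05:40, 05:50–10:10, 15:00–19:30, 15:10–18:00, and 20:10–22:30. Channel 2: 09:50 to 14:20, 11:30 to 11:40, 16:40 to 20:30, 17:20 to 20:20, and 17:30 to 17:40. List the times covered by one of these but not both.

03:10-05:40, 05:50-09:50, 10:10-14:20, 15:00-16:40, 19:30-20:10, 20:30-22:30

First set merges to 03:10-05:40, 05:50-10:10, 15:00-19:30, 20:10-22:30.
Second set merges to 09:50-14:20, 16:40-20:30.
A but not B: 03:10-05:40, 05:50-09:50, 15:00-16:40, 20:30-22:30.
B but not A: 10:10-14:20, 19:30-20:10.
Combining gives A △ B.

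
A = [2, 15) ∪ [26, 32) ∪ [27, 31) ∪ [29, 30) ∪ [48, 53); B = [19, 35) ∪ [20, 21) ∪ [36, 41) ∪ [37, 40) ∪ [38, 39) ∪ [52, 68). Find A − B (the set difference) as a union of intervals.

Merge the first list: [2, 15), [26, 32), [48, 53).
Merge the second list: [19, 35), [36, 41), [52, 68).
[2, 15): no B overlap → unchanged.
[26, 32): fully covered by B → removed.
[48, 53) minus B → [48, 52).

[2, 15) ∪ [48, 52)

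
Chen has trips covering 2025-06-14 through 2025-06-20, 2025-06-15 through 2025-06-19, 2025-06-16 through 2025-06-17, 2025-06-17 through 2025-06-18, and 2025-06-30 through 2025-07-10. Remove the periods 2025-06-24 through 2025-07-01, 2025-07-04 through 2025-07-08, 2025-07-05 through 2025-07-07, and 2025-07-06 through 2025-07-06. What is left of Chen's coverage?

First set merges to 2025-06-14 through 2025-06-20, 2025-06-30 through 2025-07-10.
Second set merges to 2025-06-24 through 2025-07-01, 2025-07-04 through 2025-07-08.
2025-06-14 through 2025-06-20: nothing removed.
2025-06-30 through 2025-07-10 \ B = 2025-07-02 through 2025-07-03, 2025-07-09 through 2025-07-10.

2025-06-14 through 2025-06-20, 2025-07-02 through 2025-07-03, 2025-07-09 through 2025-07-10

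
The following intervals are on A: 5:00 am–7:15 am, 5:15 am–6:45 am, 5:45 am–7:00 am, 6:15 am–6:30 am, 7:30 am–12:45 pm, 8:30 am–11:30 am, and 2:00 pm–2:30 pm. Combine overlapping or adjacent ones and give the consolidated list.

5:00 am-7:15 am, 7:30 am-12:45 pm, 2:00 pm-2:30 pm

5:15 am-6:45 am overlaps/touches 5:00 am-7:15 am → extend to 5:00 am-7:15 am.
5:45 am-7:00 am overlaps/touches 5:00 am-7:15 am → extend to 5:00 am-7:15 am.
6:15 am-6:30 am overlaps/touches 5:00 am-7:15 am → extend to 5:00 am-7:15 am.
7:30 am-12:45 pm is disjoint → start new block.
8:30 am-11:30 am overlaps/touches 7:30 am-12:45 pm → extend to 7:30 am-12:45 pm.
2:00 pm-2:30 pm is disjoint → start new block.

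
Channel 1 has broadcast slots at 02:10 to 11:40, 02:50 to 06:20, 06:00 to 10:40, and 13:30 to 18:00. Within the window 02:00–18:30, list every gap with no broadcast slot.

02:00–02:10, 11:40–13:30, 18:00–18:30

The merged coverage is 02:10–11:40, 13:30–18:00.
Gaps within 02:00–18:30: 02:00–02:10, 11:40–13:30, 18:00–18:30.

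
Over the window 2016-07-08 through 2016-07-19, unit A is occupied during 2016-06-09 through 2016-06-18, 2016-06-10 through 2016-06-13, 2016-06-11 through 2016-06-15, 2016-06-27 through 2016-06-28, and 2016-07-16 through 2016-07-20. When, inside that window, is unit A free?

After merging, the occupied span is 2016-06-09 through 2016-06-18, 2016-06-27 through 2016-06-28, 2016-07-16 through 2016-07-20.
Uncovered inside 2016-07-08 through 2016-07-19: 2016-07-08 through 2016-07-15.

2016-07-08 through 2016-07-15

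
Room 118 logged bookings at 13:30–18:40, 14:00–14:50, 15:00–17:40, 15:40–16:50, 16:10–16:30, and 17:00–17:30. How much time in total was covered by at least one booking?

Merged: 13:30–18:40.
Length: 5 h 10 min.

5 h 10 min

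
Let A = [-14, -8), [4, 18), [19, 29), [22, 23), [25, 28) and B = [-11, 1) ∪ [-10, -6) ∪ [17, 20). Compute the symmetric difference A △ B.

[-14, -11) ∪ [-8, 1) ∪ [4, 17) ∪ [18, 19) ∪ [20, 29)

A, merged: [-14, -8), [4, 18), [19, 29).
B, merged: [-11, 1), [17, 20).
A but not B: [-14, -11), [4, 17), [20, 29).
B but not A: [-8, 1), [18, 19).
Combining gives A △ B.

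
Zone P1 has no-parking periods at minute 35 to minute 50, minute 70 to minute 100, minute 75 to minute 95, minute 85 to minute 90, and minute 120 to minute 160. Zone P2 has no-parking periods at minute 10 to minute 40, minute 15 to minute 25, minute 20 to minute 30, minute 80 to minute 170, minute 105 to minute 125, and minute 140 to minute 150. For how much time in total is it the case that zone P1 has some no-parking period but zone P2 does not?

20 minutes

A, merged: minute 35 to minute 50, minute 70 to minute 100, minute 120 to minute 160.
B, merged: minute 10 to minute 40, minute 80 to minute 170.
A \ B = minute 40 to minute 50, minute 70 to minute 80.
Total: 10 minutes + 10 minutes = 20 minutes.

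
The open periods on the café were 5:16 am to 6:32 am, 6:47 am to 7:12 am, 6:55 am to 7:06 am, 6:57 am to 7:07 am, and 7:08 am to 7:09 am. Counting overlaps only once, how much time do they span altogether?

Merged: 5:16 am-6:32 am, 6:47 am-7:12 am.
Lengths: 1 h 16 min + 25 min = 1 h 41 min.

1 h 41 min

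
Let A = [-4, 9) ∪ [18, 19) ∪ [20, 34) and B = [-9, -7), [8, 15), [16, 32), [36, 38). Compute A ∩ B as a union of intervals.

[8, 9) ∪ [18, 19) ∪ [20, 32)

[-4, 9) meets the second set on [8, 9).
[18, 19) meets the second set on [18, 19).
[20, 34) meets the second set on [20, 32).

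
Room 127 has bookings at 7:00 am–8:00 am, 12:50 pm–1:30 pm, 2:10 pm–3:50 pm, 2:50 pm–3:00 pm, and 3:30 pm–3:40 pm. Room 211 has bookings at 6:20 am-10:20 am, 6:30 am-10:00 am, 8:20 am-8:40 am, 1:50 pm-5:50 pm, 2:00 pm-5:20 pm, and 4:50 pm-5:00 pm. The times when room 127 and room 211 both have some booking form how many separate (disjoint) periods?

2

First set merges to 7:00 am–8:00 am, 12:50 pm–1:30 pm, 2:10 pm–3:50 pm.
Second set merges to 6:20 am–10:20 am, 1:50 pm–5:50 pm.
A ∩ B = 7:00 am–8:00 am, 2:10 pm–3:50 pm.
That is 2 disjoint pieces.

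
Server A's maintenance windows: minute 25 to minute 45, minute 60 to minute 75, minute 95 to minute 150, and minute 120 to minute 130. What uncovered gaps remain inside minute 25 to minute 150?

minute 45 to minute 60, minute 75 to minute 95

Covered (merged): minute 25 to minute 45, minute 60 to minute 75, minute 95 to minute 150.
Gaps within minute 25 to minute 150: minute 45 to minute 60, minute 75 to minute 95.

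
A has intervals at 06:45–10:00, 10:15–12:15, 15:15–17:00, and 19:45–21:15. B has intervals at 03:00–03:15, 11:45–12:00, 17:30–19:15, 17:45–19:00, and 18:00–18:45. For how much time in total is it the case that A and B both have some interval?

15 min

B, merged: 03:00–03:15, 11:45–12:00, 17:30–19:15.
A ∩ B = 11:45–12:00.
Total: 15 min.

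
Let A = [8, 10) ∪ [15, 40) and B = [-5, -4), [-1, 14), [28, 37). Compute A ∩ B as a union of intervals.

[8, 10) ∪ [28, 37)

[8, 10) meets the second set on [8, 10).
[15, 40) meets the second set on [28, 37).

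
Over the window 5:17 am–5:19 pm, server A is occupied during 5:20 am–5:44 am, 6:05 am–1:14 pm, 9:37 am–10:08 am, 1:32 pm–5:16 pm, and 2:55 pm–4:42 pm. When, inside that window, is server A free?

After merging, the occupied span is 5:20 am–5:44 am, 6:05 am–1:14 pm, 1:32 pm–5:16 pm.
Uncovered inside 5:17 am–5:19 pm: 5:17 am–5:20 am, 5:44 am–6:05 am, 1:14 pm–1:32 pm, 5:16 pm–5:19 pm.

5:17 am–5:20 am, 5:44 am–6:05 am, 1:14 pm–1:32 pm, 5:16 pm–5:19 pm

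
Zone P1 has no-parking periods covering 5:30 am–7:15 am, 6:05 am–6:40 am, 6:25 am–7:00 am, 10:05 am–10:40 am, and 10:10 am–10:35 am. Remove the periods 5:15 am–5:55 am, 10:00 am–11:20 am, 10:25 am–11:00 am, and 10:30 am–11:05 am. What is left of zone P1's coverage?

First set merges to 5:30 am–7:15 am, 10:05 am–10:40 am.
Second set merges to 5:15 am–5:55 am, 10:00 am–11:20 am.
5:30 am–7:15 am with B removed leaves 5:55 am–7:15 am.
10:05 am–10:40 am lies entirely inside B → drops out.

5:55 am–7:15 am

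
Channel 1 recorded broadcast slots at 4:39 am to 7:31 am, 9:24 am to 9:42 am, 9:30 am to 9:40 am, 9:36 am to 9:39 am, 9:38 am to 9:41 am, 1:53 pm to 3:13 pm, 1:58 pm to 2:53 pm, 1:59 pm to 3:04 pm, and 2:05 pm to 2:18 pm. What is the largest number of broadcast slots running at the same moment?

Sweep endpoints in order; track running count of active intervals.
Peak of 4 reached at 9:38 am.

4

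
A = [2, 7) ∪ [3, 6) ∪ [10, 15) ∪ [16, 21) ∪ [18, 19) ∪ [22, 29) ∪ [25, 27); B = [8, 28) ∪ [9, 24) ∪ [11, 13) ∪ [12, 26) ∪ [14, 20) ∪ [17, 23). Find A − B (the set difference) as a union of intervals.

Merge the first list: [2, 7), [10, 15), [16, 21), [22, 29).
Merge the second list: [8, 28).
[2, 7) is untouched.
[10, 15) lies entirely inside B → drops out.
[16, 21) lies entirely inside B → drops out.
[22, 29) with B removed leaves [28, 29).

[2, 7) ∪ [28, 29)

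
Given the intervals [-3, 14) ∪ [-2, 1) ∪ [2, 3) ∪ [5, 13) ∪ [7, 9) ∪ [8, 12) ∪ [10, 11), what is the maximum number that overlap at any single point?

4

At 8, 4 of the intervals are simultaneously active.
No point has more.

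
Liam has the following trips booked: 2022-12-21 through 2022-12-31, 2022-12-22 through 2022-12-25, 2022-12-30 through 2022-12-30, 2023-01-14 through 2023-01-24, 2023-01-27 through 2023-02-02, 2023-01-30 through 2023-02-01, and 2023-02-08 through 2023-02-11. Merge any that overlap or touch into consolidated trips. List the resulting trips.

2022-12-22 through 2022-12-25 overlaps/touches 2022-12-21 through 2022-12-31 → extend to 2022-12-21 through 2022-12-31.
2022-12-30 through 2022-12-30 overlaps/touches 2022-12-21 through 2022-12-31 → extend to 2022-12-21 through 2022-12-31.
2023-01-14 through 2023-01-24 is disjoint → start new block.
2023-01-27 through 2023-02-02 is disjoint → start new block.
2023-01-30 through 2023-02-01 overlaps/touches 2023-01-27 through 2023-02-02 → extend to 2023-01-27 through 2023-02-02.
2023-02-08 through 2023-02-11 is disjoint → start new block.

2022-12-21 through 2022-12-31, 2023-01-14 through 2023-01-24, 2023-01-27 through 2023-02-02, 2023-02-08 through 2023-02-11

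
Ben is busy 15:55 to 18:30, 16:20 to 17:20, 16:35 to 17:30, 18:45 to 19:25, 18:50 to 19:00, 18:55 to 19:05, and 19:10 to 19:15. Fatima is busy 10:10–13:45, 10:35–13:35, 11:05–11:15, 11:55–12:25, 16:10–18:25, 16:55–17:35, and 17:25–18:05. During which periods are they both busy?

16:10–18:25

A, merged: 15:55–18:30, 18:45–19:25.
B, merged: 10:10–13:45, 16:10–18:25.
15:55–18:30 overlaps B on 16:10–18:25.
18:45–19:25 falls entirely outside B.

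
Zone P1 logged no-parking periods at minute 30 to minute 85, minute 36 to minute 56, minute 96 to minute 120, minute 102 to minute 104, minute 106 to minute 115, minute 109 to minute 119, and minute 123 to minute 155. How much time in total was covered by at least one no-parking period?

Merged: minute 30 to minute 85, minute 96 to minute 120, minute 123 to minute 155.
Lengths: 55 minutes + 24 minutes + 32 minutes = 111 minutes.

111 minutes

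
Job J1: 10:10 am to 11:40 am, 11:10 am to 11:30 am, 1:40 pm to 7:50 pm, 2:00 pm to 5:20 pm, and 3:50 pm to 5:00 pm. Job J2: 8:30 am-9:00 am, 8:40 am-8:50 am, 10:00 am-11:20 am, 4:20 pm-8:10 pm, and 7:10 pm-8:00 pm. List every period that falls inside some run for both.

10:10 am–11:20 am, 4:20 pm–7:50 pm

A, merged: 10:10 am–11:40 am, 1:40 pm–7:50 pm.
B, merged: 8:30 am–9:00 am, 10:00 am–11:20 am, 4:20 pm–8:10 pm.
10:10 am–11:40 am overlaps B on 10:10 am–11:20 am.
1:40 pm–7:50 pm overlaps B on 4:20 pm–7:50 pm.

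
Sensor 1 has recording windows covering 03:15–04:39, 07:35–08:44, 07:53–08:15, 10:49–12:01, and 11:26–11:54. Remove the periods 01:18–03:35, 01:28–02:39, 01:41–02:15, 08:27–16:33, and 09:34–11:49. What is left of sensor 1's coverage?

03:35-04:39, 07:35-08:27

A, merged: 03:15-04:39, 07:35-08:44, 10:49-12:01.
B, merged: 01:18-03:35, 08:27-16:33.
03:15-04:39 minus B → 03:35-04:39.
07:35-08:44 minus B → 07:35-08:27.
10:49-12:01: fully covered by B → removed.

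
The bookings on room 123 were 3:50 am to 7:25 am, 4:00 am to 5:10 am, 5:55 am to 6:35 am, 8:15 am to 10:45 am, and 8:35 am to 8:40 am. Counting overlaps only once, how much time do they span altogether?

6 h 5 min

Merged: 3:50 am-7:25 am, 8:15 am-10:45 am.
Lengths: 3 h 35 min + 2 h 30 min = 6 h 5 min.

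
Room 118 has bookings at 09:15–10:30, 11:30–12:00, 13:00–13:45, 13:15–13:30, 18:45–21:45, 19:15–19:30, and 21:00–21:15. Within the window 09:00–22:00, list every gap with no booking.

The merged coverage is 09:15–10:30, 11:30–12:00, 13:00–13:45, 18:45–21:45.
Complement within 09:00–22:00: 09:00–09:15, 10:30–11:30, 12:00–13:00, 13:45–18:45, 21:45–22:00.

09:00–09:15, 10:30–11:30, 12:00–13:00, 13:45–18:45, 21:45–22:00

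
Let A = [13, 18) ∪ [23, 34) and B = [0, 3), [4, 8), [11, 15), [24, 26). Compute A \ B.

[15, 18) ∪ [23, 24) ∪ [26, 34)

[13, 18) with B removed leaves [15, 18).
[23, 34) with B removed leaves [23, 24), [26, 34).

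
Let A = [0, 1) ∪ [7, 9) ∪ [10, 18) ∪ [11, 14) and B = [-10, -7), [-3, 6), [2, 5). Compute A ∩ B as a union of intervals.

[0, 1)

Merge the first list: [0, 1), [7, 9), [10, 18).
Merge the second list: [-10, -7), [-3, 6).
[0, 1) overlaps B on [0, 1).
[7, 9) falls entirely outside B.
[10, 18) falls entirely outside B.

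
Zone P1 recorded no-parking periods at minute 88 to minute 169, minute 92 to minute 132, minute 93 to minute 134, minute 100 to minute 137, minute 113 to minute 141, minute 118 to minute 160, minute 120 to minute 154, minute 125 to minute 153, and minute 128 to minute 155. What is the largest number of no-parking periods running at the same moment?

9

Sweep endpoints in order; track running count of active intervals.
Peak of 9 reached at minute 128.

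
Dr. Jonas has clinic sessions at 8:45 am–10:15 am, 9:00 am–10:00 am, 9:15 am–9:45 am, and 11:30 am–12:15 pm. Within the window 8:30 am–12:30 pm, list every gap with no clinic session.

8:30 am-8:45 am, 10:15 am-11:30 am, 12:15 pm-12:30 pm

After merging, the occupied span is 8:45 am-10:15 am, 11:30 am-12:15 pm.
Gaps within 8:30 am-12:30 pm: 8:30 am-8:45 am, 10:15 am-11:30 am, 12:15 pm-12:30 pm.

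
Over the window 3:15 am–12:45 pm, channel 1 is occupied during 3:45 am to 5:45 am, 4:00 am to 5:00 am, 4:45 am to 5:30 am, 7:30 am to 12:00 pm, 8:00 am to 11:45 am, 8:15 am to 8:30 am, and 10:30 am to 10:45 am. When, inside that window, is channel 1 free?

3:15 am-3:45 am, 5:45 am-7:30 am, 12:00 pm-12:45 pm

The merged coverage is 3:45 am-5:45 am, 7:30 am-12:00 pm.
Gaps within 3:15 am-12:45 pm: 3:15 am-3:45 am, 5:45 am-7:30 am, 12:00 pm-12:45 pm.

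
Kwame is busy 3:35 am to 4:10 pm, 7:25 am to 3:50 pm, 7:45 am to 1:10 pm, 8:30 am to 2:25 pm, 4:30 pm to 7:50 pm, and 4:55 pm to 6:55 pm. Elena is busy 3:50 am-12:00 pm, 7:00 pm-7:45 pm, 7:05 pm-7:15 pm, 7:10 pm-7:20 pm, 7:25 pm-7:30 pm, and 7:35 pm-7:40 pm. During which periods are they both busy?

Merge the first list: 3:35 am–4:10 pm, 4:30 pm–7:50 pm.
Merge the second list: 3:50 am–12:00 pm, 7:00 pm–7:45 pm.
3:35 am–4:10 pm ∩ B → 3:50 am–12:00 pm.
4:30 pm–7:50 pm ∩ B → 7:00 pm–7:45 pm.

3:50 am–12:00 pm, 7:00 pm–7:45 pm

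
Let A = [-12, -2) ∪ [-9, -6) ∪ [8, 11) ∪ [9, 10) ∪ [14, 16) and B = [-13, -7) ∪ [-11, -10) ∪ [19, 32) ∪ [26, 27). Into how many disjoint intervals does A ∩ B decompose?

1

A, merged: [-12, -2), [8, 11), [14, 16).
B, merged: [-13, -7), [19, 32).
A ∩ B = [-12, -7).
That is 1 disjoint piece.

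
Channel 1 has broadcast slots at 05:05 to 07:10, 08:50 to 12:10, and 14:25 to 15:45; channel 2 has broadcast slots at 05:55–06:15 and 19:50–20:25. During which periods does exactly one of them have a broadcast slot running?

A \ B = 05:05–05:55, 06:15–07:10, 08:50–12:10, 14:25–15:45.
B \ A = 19:50–20:25.
Union of the two gives the symmetric difference.

05:05–05:55, 06:15–07:10, 08:50–12:10, 14:25–15:45, 19:50–20:25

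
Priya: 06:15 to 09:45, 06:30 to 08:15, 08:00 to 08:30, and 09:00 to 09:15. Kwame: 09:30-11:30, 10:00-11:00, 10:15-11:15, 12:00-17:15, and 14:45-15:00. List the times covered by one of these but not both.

06:15–09:30, 09:45–11:30, 12:00–17:15

First set merges to 06:15–09:45.
Second set merges to 09:30–11:30, 12:00–17:15.
Only in the first: 06:15–09:30.
Only in the second: 09:45–11:30, 12:00–17:15.
Together these are the periods covered by exactly one.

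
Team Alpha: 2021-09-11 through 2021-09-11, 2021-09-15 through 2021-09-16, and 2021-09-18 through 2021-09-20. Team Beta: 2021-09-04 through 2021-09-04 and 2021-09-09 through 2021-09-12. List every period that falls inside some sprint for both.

2021-09-11 through 2021-09-11

2021-09-11 through 2021-09-11 meets the second set on 2021-09-11 through 2021-09-11.
2021-09-15 through 2021-09-16: no overlap with the second set.
2021-09-18 through 2021-09-20: no overlap with the second set.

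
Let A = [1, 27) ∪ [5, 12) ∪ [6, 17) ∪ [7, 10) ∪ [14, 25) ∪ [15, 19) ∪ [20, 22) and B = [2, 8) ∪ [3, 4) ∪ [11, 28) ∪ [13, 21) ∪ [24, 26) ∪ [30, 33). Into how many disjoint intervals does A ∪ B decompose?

2

First set merges to [1, 27).
Second set merges to [2, 8), [11, 28), [30, 33).
A ∪ B = [1, 28), [30, 33).
That is 2 disjoint pieces.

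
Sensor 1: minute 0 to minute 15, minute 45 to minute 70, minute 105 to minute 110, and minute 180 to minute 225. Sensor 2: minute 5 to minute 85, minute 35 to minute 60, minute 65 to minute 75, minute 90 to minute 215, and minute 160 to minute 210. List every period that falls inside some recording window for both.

Merge the second list: minute 5 to minute 85, minute 90 to minute 215.
minute 0 to minute 15 overlaps B on minute 5 to minute 15.
minute 45 to minute 70 overlaps B on minute 45 to minute 70.
minute 105 to minute 110 overlaps B on minute 105 to minute 110.
minute 180 to minute 225 overlaps B on minute 180 to minute 215.

minute 5 to minute 15, minute 45 to minute 70, minute 105 to minute 110, minute 180 to minute 215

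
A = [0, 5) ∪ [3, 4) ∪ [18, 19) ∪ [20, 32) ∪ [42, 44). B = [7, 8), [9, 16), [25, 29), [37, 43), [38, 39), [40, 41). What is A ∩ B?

A, merged: [0, 5), [18, 19), [20, 32), [42, 44).
B, merged: [7, 8), [9, 16), [25, 29), [37, 43).
[0, 5) falls entirely outside B.
[18, 19) falls entirely outside B.
[20, 32) overlaps B on [25, 29).
[42, 44) overlaps B on [42, 43).

[25, 29) ∪ [42, 43)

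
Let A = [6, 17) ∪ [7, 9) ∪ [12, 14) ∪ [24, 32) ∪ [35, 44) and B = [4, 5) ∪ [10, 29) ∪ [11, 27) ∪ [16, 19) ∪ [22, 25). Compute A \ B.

[6, 10) ∪ [29, 32) ∪ [35, 44)

A, merged: [6, 17), [24, 32), [35, 44).
B, merged: [4, 5), [10, 29).
[6, 17) minus B → [6, 10).
[24, 32) minus B → [29, 32).
[35, 44): no B overlap → unchanged.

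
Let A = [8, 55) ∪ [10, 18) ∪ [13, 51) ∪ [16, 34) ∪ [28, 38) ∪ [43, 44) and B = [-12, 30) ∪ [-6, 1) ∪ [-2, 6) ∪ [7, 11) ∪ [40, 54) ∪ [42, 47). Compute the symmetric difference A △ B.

[-12, 8) ∪ [30, 40) ∪ [54, 55)

A, merged: [8, 55).
B, merged: [-12, 30), [40, 54).
A but not B: [30, 40), [54, 55).
B but not A: [-12, 8).
Combining gives A △ B.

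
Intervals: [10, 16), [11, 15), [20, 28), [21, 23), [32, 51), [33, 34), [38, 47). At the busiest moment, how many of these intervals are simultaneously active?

2

Walk the sorted start/end points keeping a running depth.
The depth first hits 2 at 11.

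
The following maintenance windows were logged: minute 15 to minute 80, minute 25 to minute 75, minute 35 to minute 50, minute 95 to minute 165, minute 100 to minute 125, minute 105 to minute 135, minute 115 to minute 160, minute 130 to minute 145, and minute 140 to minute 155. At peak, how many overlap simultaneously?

Sweep endpoints in order; track running count of active intervals.
Peak of 4 reached at minute 115.

4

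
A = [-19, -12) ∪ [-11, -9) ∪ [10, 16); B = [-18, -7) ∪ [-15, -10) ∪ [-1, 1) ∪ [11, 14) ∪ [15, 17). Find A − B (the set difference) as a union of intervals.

Second set merges to [-18, -7), [-1, 1), [11, 14), [15, 17).
[-19, -12) minus B → [-19, -18).
[-11, -9): fully covered by B → removed.
[10, 16) minus B → [10, 11), [14, 15).

[-19, -18) ∪ [10, 11) ∪ [14, 15)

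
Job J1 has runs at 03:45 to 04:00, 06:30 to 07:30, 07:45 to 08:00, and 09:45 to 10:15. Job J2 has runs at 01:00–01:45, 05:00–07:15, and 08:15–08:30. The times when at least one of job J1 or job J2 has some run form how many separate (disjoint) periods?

6

A ∪ B = 01:00-01:45, 03:45-04:00, 05:00-07:30, 07:45-08:00, 08:15-08:30, 09:45-10:15.
That is 6 disjoint pieces.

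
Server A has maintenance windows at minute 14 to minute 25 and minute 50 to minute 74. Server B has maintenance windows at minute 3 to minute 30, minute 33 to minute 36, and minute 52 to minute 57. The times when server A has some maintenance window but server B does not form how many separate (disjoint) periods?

2

A \ B = minute 50 to minute 52, minute 57 to minute 74.
That is 2 disjoint pieces.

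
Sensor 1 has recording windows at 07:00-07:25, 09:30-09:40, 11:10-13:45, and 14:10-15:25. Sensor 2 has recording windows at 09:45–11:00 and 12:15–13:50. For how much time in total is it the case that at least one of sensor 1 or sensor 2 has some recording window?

5 h 45 min

A ∪ B = 07:00–07:25, 09:30–09:40, 09:45–11:00, 11:10–13:50, 14:10–15:25.
Total: 25 min + 10 min + 1 h 15 min + 2 h 40 min + 1 h 15 min = 5 h 45 min.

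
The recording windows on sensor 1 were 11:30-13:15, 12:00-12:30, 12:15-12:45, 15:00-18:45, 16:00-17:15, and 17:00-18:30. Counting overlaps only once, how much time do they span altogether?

5 h 30 min

Merged: 11:30-13:15, 15:00-18:45.
Lengths: 1 h 45 min + 3 h 45 min = 5 h 30 min.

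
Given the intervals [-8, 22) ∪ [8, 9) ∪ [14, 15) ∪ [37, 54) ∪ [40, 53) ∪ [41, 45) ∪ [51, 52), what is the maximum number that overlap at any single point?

At 41, 3 of the intervals are simultaneously active.
No point has more.

3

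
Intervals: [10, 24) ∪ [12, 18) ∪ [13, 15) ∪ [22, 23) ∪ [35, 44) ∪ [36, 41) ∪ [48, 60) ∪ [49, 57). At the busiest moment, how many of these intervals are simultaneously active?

At 13, 3 of the intervals are simultaneously active.
No point has more.

3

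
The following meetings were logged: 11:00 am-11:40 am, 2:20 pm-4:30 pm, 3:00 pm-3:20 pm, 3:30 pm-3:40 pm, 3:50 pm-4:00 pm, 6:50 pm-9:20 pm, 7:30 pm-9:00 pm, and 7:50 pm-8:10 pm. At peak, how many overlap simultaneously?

3

At 7:50 pm, 3 of the intervals are simultaneously active.
No point has more.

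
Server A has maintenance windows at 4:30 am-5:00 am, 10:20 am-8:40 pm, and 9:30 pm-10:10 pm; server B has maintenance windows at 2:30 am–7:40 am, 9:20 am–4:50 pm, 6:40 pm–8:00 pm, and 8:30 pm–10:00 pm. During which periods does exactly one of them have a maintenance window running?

A but not B: 4:50 pm-6:40 pm, 8:00 pm-8:30 pm, 10:00 pm-10:10 pm.
B but not A: 2:30 am-4:30 am, 5:00 am-7:40 am, 9:20 am-10:20 am, 8:40 pm-9:30 pm.
Combining gives A △ B.

2:30 am-4:30 am, 5:00 am-7:40 am, 9:20 am-10:20 am, 4:50 pm-6:40 pm, 8:00 pm-8:30 pm, 8:40 pm-9:30 pm, 10:00 pm-10:10 pm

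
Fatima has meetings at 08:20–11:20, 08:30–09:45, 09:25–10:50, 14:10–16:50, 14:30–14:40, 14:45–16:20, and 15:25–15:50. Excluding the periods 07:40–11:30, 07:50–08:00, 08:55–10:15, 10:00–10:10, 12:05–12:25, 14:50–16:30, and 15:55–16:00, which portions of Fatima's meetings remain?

14:10-14:50, 16:30-16:50

First set merges to 08:20-11:20, 14:10-16:50.
Second set merges to 07:40-11:30, 12:05-12:25, 14:50-16:30.
08:20-11:20 lies entirely inside B → drops out.
14:10-16:50 with B removed leaves 14:10-14:50, 16:30-16:50.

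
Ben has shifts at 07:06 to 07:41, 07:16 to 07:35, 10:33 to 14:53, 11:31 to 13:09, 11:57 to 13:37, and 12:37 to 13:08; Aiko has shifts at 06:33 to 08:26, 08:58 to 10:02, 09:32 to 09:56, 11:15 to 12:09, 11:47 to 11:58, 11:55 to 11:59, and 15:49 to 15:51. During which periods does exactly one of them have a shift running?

First set merges to 07:06-07:41, 10:33-14:53.
Second set merges to 06:33-08:26, 08:58-10:02, 11:15-12:09, 15:49-15:51.
A \ B = 10:33-11:15, 12:09-14:53.
B \ A = 06:33-07:06, 07:41-08:26, 08:58-10:02, 15:49-15:51.
Union of the two gives the symmetric difference.

06:33-07:06, 07:41-08:26, 08:58-10:02, 10:33-11:15, 12:09-14:53, 15:49-15:51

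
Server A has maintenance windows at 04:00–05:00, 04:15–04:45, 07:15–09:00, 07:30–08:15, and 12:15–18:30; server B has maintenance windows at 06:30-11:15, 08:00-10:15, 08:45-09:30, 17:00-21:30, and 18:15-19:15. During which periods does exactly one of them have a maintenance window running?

04:00–05:00, 06:30–07:15, 09:00–11:15, 12:15–17:00, 18:30–21:30

A, merged: 04:00–05:00, 07:15–09:00, 12:15–18:30.
B, merged: 06:30–11:15, 17:00–21:30.
A \ B = 04:00–05:00, 12:15–17:00.
B \ A = 06:30–07:15, 09:00–11:15, 18:30–21:30.
Union of the two gives the symmetric difference.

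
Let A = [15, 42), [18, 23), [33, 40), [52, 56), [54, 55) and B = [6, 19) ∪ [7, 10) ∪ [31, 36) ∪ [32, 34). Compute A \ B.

[19, 31) ∪ [36, 42) ∪ [52, 56)

A, merged: [15, 42), [52, 56).
B, merged: [6, 19), [31, 36).
[15, 42) \ B = [19, 31), [36, 42).
[52, 56): nothing removed.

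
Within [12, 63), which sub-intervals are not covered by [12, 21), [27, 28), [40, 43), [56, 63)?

[21, 27) ∪ [28, 40) ∪ [43, 56)

The merged coverage is [12, 21), [27, 28), [40, 43), [56, 63).
Uncovered inside [12, 63): [21, 27), [28, 40), [43, 56).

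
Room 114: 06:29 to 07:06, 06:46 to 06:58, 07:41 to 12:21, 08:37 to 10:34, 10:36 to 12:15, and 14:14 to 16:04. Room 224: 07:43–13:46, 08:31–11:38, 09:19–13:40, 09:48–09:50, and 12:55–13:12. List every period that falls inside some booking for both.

07:43-12:21

Merge the first list: 06:29-07:06, 07:41-12:21, 14:14-16:04.
Merge the second list: 07:43-13:46.
06:29-07:06 falls entirely outside B.
07:41-12:21 overlaps B on 07:43-12:21.
14:14-16:04 falls entirely outside B.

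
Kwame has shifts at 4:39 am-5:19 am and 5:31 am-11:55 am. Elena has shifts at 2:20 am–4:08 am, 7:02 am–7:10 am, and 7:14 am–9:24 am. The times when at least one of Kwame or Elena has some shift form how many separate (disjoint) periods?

3

A ∪ B = 2:20 am–4:08 am, 4:39 am–5:19 am, 5:31 am–11:55 am.
That is 3 disjoint pieces.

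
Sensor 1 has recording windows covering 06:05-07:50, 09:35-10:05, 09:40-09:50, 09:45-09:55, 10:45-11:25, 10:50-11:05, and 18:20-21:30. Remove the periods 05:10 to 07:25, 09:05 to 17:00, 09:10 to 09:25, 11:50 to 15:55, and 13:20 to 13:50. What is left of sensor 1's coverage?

A, merged: 06:05-07:50, 09:35-10:05, 10:45-11:25, 18:20-21:30.
B, merged: 05:10-07:25, 09:05-17:00.
06:05-07:50 with B removed leaves 07:25-07:50.
09:35-10:05 lies entirely inside B → drops out.
10:45-11:25 lies entirely inside B → drops out.
18:20-21:30 is untouched.

07:25-07:50, 18:20-21:30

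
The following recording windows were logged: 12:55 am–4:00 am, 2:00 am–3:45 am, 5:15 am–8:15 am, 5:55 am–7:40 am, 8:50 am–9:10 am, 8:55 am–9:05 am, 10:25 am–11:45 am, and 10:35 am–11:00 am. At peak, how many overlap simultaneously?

At 2:00 am, 2 of the intervals are simultaneously active.
No point has more.

2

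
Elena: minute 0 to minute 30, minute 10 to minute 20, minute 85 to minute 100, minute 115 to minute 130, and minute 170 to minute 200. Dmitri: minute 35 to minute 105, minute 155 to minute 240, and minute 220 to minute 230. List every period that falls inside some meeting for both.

First set merges to minute 0 to minute 30, minute 85 to minute 100, minute 115 to minute 130, minute 170 to minute 200.
Second set merges to minute 35 to minute 105, minute 155 to minute 240.
minute 0 to minute 30 falls entirely outside B.
minute 85 to minute 100 overlaps B on minute 85 to minute 100.
minute 115 to minute 130 falls entirely outside B.
minute 170 to minute 200 overlaps B on minute 170 to minute 200.

minute 85 to minute 100, minute 170 to minute 200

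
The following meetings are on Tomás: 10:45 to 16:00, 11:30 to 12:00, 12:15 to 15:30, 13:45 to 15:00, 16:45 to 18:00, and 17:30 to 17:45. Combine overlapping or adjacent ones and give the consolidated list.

11:30–12:00 overlaps/touches 10:45–16:00 → extend to 10:45–16:00.
12:15–15:30 overlaps/touches 10:45–16:00 → extend to 10:45–16:00.
13:45–15:00 overlaps/touches 10:45–16:00 → extend to 10:45–16:00.
16:45–18:00 is disjoint → start new block.
17:30–17:45 overlaps/touches 16:45–18:00 → extend to 16:45–18:00.

10:45–16:00, 16:45–18:00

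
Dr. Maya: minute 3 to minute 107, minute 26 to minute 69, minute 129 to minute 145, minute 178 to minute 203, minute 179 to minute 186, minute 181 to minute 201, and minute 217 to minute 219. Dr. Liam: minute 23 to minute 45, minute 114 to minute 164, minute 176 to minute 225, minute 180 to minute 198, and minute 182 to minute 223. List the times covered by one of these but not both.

minute 3 to minute 23, minute 45 to minute 107, minute 114 to minute 129, minute 145 to minute 164, minute 176 to minute 178, minute 203 to minute 217, minute 219 to minute 225

Merge the first list: minute 3 to minute 107, minute 129 to minute 145, minute 178 to minute 203, minute 217 to minute 219.
Merge the second list: minute 23 to minute 45, minute 114 to minute 164, minute 176 to minute 225.
Only in the first: minute 3 to minute 23, minute 45 to minute 107.
Only in the second: minute 114 to minute 129, minute 145 to minute 164, minute 176 to minute 178, minute 203 to minute 217, minute 219 to minute 225.
Together these are the periods covered by exactly one.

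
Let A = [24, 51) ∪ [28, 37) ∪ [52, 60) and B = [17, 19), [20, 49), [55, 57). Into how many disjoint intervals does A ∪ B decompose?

3

Merge the first list: [24, 51), [52, 60).
A ∪ B = [17, 19), [20, 51), [52, 60).
That is 3 disjoint pieces.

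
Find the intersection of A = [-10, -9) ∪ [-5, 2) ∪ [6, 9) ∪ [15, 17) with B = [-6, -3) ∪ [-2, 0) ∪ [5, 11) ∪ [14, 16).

[-5, -3) ∪ [-2, 0) ∪ [6, 9) ∪ [15, 16)

[-10, -9) meets no B interval.
[-5, 2) ∩ B → [-5, -3), [-2, 0).
[6, 9) ∩ B → [6, 9).
[15, 17) ∩ B → [15, 16).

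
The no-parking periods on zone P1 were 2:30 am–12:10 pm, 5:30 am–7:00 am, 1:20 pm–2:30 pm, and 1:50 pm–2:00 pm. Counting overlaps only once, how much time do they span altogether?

Merged: 2:30 am-12:10 pm, 1:20 pm-2:30 pm.
Lengths: 9 h 40 min + 1 h 10 min = 10 h 50 min.

10 h 50 min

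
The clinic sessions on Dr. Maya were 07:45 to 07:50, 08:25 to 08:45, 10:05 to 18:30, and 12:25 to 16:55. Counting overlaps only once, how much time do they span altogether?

Merged: 07:45–07:50, 08:25–08:45, 10:05–18:30.
Lengths: 5 min + 20 min + 8 h 25 min = 8 h 50 min.

8 h 50 min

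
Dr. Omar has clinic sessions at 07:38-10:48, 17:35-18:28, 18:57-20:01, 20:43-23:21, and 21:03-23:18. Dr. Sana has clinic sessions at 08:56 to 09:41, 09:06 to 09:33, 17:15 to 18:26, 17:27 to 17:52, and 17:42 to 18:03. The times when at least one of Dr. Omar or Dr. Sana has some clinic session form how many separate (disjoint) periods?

4

A, merged: 07:38–10:48, 17:35–18:28, 18:57–20:01, 20:43–23:21.
B, merged: 08:56–09:41, 17:15–18:26.
A ∪ B = 07:38–10:48, 17:15–18:28, 18:57–20:01, 20:43–23:21.
That is 4 disjoint pieces.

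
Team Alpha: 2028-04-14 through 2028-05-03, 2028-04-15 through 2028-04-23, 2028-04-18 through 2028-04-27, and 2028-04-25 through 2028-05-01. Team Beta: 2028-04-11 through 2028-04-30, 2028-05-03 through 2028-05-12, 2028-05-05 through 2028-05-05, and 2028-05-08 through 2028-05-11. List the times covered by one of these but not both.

2028-04-11 through 2028-04-13, 2028-05-01 through 2028-05-02, 2028-05-04 through 2028-05-12

First set merges to 2028-04-14 through 2028-05-03.
Second set merges to 2028-04-11 through 2028-04-30, 2028-05-03 through 2028-05-12.
A but not B: 2028-05-01 through 2028-05-02.
B but not A: 2028-04-11 through 2028-04-13, 2028-05-04 through 2028-05-12.
Combining gives A △ B.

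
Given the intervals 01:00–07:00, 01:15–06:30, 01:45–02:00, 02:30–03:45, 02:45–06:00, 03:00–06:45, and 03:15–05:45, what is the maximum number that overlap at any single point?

6

Walk the sorted start/end points keeping a running depth.
The depth first hits 6 at 03:15.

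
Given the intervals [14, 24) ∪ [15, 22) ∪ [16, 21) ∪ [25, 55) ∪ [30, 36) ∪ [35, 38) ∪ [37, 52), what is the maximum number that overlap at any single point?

Sweep endpoints in order; track running count of active intervals.
Peak of 3 reached at 16.

3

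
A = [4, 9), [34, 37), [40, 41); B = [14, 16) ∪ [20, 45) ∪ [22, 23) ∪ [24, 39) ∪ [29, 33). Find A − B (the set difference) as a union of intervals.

Second set merges to [14, 16), [20, 45).
[4, 9) is untouched.
[34, 37) lies entirely inside B → drops out.
[40, 41) lies entirely inside B → drops out.

[4, 9)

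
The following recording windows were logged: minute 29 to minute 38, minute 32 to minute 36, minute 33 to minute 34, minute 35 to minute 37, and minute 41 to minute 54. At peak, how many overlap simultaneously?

3

At minute 33, 3 of the intervals are simultaneously active.
No point has more.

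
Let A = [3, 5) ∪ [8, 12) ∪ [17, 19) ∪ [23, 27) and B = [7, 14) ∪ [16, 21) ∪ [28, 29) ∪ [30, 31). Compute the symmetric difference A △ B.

A but not B: [3, 5), [23, 27).
B but not A: [7, 8), [12, 14), [16, 17), [19, 21), [28, 29), [30, 31).
Combining gives A △ B.

[3, 5) ∪ [7, 8) ∪ [12, 14) ∪ [16, 17) ∪ [19, 21) ∪ [23, 27) ∪ [28, 29) ∪ [30, 31)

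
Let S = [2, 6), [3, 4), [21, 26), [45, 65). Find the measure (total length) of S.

29

Merged: [2, 6), [21, 26), [45, 65).
Lengths: 4 + 5 + 20 = 29.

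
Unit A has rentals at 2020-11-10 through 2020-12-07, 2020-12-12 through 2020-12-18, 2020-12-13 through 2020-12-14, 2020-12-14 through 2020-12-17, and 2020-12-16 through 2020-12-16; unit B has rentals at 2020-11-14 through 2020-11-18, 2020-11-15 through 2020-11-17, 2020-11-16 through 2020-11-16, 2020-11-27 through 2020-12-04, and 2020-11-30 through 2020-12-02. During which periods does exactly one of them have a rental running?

2020-11-10 through 2020-11-13, 2020-11-19 through 2020-11-26, 2020-12-05 through 2020-12-07, 2020-12-12 through 2020-12-18

A, merged: 2020-11-10 through 2020-12-07, 2020-12-12 through 2020-12-18.
B, merged: 2020-11-14 through 2020-11-18, 2020-11-27 through 2020-12-04.
A \ B = 2020-11-10 through 2020-11-13, 2020-11-19 through 2020-11-26, 2020-12-05 through 2020-12-07, 2020-12-12 through 2020-12-18.
B \ A = none.
Union of the two gives the symmetric difference.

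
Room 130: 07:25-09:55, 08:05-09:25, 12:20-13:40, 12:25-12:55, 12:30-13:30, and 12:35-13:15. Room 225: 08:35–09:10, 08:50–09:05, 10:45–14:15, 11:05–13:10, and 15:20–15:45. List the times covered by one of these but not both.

Merge the first list: 07:25–09:55, 12:20–13:40.
Merge the second list: 08:35–09:10, 10:45–14:15, 15:20–15:45.
Only in the first: 07:25–08:35, 09:10–09:55.
Only in the second: 10:45–12:20, 13:40–14:15, 15:20–15:45.
Together these are the periods covered by exactly one.

07:25–08:35, 09:10–09:55, 10:45–12:20, 13:40–14:15, 15:20–15:45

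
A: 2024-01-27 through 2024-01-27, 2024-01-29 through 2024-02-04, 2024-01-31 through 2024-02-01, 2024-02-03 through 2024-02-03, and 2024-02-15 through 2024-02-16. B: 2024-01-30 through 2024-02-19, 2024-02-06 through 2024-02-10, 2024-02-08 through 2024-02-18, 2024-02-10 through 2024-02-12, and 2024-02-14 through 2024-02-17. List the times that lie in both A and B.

A, merged: 2024-01-27 through 2024-01-27, 2024-01-29 through 2024-02-04, 2024-02-15 through 2024-02-16.
B, merged: 2024-01-30 through 2024-02-19.
2024-01-27 through 2024-01-27 falls entirely outside B.
2024-01-29 through 2024-02-04 overlaps B on 2024-01-30 through 2024-02-04.
2024-02-15 through 2024-02-16 overlaps B on 2024-02-15 through 2024-02-16.

2024-01-30 through 2024-02-04, 2024-02-15 through 2024-02-16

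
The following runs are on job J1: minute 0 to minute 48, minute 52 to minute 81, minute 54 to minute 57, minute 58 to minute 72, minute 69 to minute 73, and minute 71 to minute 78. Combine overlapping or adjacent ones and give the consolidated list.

minute 0 to minute 48, minute 52 to minute 81

minute 52 to minute 81 is disjoint → start new block.
minute 54 to minute 57 overlaps/touches minute 52 to minute 81 → extend to minute 52 to minute 81.
minute 58 to minute 72 overlaps/touches minute 52 to minute 81 → extend to minute 52 to minute 81.
minute 69 to minute 73 overlaps/touches minute 52 to minute 81 → extend to minute 52 to minute 81.
minute 71 to minute 78 overlaps/touches minute 52 to minute 81 → extend to minute 52 to minute 81.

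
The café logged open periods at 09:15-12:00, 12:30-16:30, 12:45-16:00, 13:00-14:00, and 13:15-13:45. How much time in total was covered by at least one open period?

6 h 45 min

Merged: 09:15-12:00, 12:30-16:30.
Lengths: 2 h 45 min + 4 h = 6 h 45 min.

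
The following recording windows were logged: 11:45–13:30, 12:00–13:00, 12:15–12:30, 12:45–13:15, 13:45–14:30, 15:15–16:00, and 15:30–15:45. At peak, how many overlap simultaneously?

Sweep endpoints in order; track running count of active intervals.
Peak of 3 reached at 12:15.

3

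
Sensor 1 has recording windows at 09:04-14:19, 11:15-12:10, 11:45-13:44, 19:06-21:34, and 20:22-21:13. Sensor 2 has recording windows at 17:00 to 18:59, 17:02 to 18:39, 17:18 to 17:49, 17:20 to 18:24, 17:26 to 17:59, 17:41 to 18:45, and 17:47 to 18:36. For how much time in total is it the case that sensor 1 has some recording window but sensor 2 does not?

First set merges to 09:04–14:19, 19:06–21:34.
Second set merges to 17:00–18:59.
A \ B = 09:04–14:19, 19:06–21:34.
Total: 5 h 15 min + 2 h 28 min = 7 h 43 min.

7 h 43 min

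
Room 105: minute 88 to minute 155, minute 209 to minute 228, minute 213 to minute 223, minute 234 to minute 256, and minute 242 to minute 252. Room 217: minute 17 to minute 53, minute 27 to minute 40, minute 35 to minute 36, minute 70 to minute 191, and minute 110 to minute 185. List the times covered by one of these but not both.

A, merged: minute 88 to minute 155, minute 209 to minute 228, minute 234 to minute 256.
B, merged: minute 17 to minute 53, minute 70 to minute 191.
Only in the first: minute 209 to minute 228, minute 234 to minute 256.
Only in the second: minute 17 to minute 53, minute 70 to minute 88, minute 155 to minute 191.
Together these are the periods covered by exactly one.

minute 17 to minute 53, minute 70 to minute 88, minute 155 to minute 191, minute 209 to minute 228, minute 234 to minute 256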